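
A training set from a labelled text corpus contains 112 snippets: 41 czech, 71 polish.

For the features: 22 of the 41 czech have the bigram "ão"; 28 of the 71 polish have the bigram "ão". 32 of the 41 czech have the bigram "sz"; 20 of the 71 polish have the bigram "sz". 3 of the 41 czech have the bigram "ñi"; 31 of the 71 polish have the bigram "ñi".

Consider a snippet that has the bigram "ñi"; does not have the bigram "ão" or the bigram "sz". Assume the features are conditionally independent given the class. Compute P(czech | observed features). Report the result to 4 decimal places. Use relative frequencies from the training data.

czech: (41/112) × (19/41) × (9/41) × (3/41) ≈ 0.00272478
polish: (71/112) × (43/71) × (51/71) × (31/71) ≈ 0.120411
P(czech | x) = 0.00272478 / 0.12313578 ≈ 0.0221

0.0221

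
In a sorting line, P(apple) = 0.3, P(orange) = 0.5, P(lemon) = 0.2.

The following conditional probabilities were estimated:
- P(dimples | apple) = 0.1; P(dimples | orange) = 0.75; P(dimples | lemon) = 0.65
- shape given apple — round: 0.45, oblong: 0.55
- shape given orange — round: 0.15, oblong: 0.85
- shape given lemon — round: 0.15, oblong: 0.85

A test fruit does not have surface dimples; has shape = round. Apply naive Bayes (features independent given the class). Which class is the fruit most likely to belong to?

apple

apple: 0.3 × (1−0.1) × 0.45 = 0.1215
orange: 0.5 × (1−0.75) × 0.15 = 0.01875
lemon: 0.2 × (1−0.65) × 0.15 = 0.0105
Highest score → apple.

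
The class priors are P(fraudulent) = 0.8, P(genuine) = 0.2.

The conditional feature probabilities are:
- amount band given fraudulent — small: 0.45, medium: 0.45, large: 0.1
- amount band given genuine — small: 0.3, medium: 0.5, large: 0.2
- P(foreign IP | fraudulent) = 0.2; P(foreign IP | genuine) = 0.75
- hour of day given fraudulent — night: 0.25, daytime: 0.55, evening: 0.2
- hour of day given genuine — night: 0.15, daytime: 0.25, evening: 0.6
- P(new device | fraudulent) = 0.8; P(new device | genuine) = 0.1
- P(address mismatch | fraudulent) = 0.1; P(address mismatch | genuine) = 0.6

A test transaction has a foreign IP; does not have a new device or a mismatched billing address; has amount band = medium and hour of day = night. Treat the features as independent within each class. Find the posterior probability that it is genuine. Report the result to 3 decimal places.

0.556

fraudulent: 0.8 × 0.45 × 0.2 × 0.25 × (1−0.8) × (1−0.1) = 0.00324
genuine: 0.2 × 0.5 × 0.75 × 0.15 × (1−0.1) × (1−0.6) = 0.00405
P(genuine | x) = 0.00405 / 0.00729 ≈ 0.556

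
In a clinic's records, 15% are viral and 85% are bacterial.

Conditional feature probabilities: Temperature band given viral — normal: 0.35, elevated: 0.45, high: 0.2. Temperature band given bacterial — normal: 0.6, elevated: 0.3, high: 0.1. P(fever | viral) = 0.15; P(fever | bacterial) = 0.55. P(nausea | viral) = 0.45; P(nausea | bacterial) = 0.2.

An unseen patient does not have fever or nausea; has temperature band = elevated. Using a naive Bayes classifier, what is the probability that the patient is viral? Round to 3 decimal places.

viral: 0.15 × 0.45 × (1−0.15) × (1−0.45) = 0.03155625
bacterial: 0.85 × 0.3 × (1−0.55) × (1−0.2) = 0.0918
P(viral | x) = 0.03155625 / 0.12335625 ≈ 0.256

0.256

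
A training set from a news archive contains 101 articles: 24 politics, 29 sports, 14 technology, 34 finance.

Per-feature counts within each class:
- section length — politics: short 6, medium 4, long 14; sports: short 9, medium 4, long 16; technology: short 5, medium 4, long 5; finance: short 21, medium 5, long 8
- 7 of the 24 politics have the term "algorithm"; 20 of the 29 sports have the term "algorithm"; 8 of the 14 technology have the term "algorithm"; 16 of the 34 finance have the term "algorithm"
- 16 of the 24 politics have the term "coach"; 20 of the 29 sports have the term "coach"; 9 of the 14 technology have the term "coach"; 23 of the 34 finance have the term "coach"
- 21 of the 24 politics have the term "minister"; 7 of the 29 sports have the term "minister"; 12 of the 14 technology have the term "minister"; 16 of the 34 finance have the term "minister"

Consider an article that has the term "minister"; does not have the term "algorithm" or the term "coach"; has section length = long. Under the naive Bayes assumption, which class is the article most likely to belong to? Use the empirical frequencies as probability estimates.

politics

politics: (24/101) × (14/24) × (17/24) × (8/24) × (21/24) ≈ 0.0286372
sports: (29/101) × (16/29) × (9/29) × (9/29) × (7/29) ≈ 0.00368288
technology: (14/101) × (5/14) × (6/14) × (5/14) × (12/14) ≈ 0.00649482
finance: (34/101) × (8/34) × (18/34) × (11/34) × (16/34) ≈ 0.00638436
Highest score → politics.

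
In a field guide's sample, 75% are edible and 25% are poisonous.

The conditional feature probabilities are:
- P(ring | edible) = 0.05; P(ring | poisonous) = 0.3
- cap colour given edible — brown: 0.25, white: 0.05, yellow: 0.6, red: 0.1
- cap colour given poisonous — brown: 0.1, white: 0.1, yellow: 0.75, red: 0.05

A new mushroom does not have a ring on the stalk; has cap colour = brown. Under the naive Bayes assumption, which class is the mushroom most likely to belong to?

edible

edible: 0.75 × (1−0.05) × 0.25 = 0.178125
poisonous: 0.25 × (1−0.3) × 0.1 = 0.0175
Highest score → edible.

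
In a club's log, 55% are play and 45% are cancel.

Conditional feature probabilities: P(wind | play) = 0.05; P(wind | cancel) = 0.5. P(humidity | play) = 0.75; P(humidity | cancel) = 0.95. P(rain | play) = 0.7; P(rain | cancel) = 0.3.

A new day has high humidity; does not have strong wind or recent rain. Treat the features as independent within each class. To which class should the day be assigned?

cancel

play: 0.55 × (1−0.05) × 0.75 × (1−0.7) = 0.1175625
cancel: 0.45 × (1−0.5) × 0.95 × (1−0.3) = 0.149625
Highest score → cancel.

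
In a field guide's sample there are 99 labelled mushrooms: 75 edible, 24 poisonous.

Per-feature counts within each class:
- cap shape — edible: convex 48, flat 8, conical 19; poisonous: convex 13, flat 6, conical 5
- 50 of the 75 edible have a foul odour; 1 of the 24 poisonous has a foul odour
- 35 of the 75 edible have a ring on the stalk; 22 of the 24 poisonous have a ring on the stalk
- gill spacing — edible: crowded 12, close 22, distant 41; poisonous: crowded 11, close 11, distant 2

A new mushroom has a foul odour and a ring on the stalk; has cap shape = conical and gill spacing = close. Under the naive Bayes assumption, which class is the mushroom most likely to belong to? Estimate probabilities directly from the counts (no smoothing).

edible: (75/99) × (19/75) × (50/75) × (35/75) × (22/75) ≈ 0.0175144
poisonous: (24/99) × (5/24) × (1/24) × (22/24) × (11/24) ≈ 0.000884131
Highest score → edible.

edible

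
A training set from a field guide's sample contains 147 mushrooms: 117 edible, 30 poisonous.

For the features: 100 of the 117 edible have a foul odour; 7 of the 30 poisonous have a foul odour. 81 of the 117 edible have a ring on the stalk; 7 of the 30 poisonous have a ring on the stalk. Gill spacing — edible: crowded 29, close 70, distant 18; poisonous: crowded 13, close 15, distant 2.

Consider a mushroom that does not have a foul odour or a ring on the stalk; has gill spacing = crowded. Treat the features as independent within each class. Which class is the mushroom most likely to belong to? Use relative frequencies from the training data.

edible: (117/147) × (17/117) × (36/117) × (29/117) ≈ 0.00881983
poisonous: (30/147) × (23/30) × (23/30) × (13/30) ≈ 0.0519803
Highest score → poisonous.

poisonous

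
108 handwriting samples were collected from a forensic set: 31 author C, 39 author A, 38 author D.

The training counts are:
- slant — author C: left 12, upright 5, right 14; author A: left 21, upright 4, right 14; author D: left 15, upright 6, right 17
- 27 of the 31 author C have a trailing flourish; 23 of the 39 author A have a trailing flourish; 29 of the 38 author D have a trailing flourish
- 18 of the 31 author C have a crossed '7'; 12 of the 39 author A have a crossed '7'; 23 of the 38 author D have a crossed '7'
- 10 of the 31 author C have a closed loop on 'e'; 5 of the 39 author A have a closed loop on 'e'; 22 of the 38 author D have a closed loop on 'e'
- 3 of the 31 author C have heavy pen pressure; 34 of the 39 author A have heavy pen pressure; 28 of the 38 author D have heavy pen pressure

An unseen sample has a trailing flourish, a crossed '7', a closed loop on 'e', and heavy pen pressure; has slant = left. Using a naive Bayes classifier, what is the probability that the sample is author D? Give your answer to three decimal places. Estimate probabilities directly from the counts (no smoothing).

author C: (31/108) × (12/31) × (27/31) × (18/31) × (10/31) × (3/31) ≈ 0.00175416
author A: (39/108) × (21/39) × (23/39) × (12/39) × (5/39) × (34/39) ≈ 0.00394362
author D: (38/108) × (15/38) × (29/38) × (23/38) × (22/38) × (28/38) ≈ 0.0273678
P(author D | x) = 0.0273678 / 0.03306558 ≈ 0.828

0.828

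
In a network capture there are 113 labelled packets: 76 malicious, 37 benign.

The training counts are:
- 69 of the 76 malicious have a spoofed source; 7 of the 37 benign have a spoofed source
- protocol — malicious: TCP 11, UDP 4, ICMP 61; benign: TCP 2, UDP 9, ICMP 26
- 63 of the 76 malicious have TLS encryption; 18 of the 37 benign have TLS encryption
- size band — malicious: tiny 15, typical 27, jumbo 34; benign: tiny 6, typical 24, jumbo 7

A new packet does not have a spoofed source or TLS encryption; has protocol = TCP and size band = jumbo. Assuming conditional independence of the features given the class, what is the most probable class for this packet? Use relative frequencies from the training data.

benign

malicious: (76/113) × (7/76) × (11/76) × (13/76) × (34/76) ≈ 0.00068611
benign: (37/113) × (30/37) × (2/37) × (19/37) × (7/37) ≈ 0.00139418
Highest score → benign.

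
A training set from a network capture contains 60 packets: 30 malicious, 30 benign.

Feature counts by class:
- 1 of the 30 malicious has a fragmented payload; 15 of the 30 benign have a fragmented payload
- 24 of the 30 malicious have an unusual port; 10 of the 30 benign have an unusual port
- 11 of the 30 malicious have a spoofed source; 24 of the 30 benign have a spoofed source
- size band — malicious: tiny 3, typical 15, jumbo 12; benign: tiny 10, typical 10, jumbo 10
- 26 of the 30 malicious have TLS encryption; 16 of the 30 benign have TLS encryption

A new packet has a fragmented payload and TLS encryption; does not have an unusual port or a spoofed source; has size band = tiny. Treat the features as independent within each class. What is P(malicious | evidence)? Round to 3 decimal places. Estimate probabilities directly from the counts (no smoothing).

malicious: (30/60) × (1/30) × (6/30) × (19/30) × (3/30) × (26/30) ≈ 0.000182963
benign: (30/60) × (15/30) × (20/30) × (6/30) × (10/30) × (16/30) ≈ 0.00592593
P(malicious | x) = 0.000182963 / 0.006108893 ≈ 0.030

0.030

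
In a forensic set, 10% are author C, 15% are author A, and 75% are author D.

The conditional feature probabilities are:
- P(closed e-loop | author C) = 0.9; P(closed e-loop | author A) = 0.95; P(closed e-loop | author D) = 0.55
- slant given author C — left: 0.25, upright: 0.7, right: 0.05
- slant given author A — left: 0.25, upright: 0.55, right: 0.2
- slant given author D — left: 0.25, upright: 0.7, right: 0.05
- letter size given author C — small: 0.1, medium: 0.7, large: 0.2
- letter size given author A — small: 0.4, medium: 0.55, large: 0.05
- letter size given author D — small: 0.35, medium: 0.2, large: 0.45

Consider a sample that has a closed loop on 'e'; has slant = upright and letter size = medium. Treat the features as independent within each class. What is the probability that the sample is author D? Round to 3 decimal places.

0.398

author C: 0.1 × 0.9 × 0.7 × 0.7 = 0.0441
author A: 0.15 × 0.95 × 0.55 × 0.55 = 0.04310625
author D: 0.75 × 0.55 × 0.7 × 0.2 = 0.05775
P(author D | x) = 0.05775 / 0.14495625 ≈ 0.398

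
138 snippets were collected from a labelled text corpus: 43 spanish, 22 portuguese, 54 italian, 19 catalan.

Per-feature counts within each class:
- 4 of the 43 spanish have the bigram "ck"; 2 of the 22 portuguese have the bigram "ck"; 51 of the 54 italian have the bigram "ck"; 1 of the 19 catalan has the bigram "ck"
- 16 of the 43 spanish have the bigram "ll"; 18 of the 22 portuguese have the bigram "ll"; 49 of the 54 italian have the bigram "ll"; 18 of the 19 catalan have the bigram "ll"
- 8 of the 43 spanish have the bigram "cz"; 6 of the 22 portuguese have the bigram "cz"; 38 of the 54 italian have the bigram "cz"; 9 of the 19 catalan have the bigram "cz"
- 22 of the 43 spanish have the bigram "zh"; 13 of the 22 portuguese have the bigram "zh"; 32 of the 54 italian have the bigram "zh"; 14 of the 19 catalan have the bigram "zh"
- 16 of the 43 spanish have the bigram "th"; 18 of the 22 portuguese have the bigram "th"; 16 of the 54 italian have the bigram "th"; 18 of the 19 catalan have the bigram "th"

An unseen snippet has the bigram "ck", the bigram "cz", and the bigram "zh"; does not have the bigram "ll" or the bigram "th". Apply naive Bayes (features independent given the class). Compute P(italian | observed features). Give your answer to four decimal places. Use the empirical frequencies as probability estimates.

0.8955

spanish: (43/138) × (4/43) × (27/43) × (8/43) × (22/43) × (27/43) ≈ 0.0010878
portuguese: (22/138) × (2/22) × (4/22) × (6/22) × (13/22) × (4/22) ≈ 0.0000772102
italian: (54/138) × (51/54) × (5/54) × (38/54) × (32/54) × (38/54) ≈ 0.0100416
catalan: (19/138) × (1/19) × (1/19) × (9/19) × (14/19) × (1/19) ≈ 0.00000700611
P(italian | x) = 0.0100416 / 0.01121361631 ≈ 0.8955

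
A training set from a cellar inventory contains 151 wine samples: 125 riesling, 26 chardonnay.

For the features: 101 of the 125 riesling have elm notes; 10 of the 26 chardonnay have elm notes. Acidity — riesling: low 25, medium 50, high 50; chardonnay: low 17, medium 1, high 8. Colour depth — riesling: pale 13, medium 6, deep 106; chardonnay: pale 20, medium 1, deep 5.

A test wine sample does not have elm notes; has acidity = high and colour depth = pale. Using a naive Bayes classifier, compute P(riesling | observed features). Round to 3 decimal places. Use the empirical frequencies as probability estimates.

riesling: (125/151) × (24/125) × (50/125) × (13/125) ≈ 0.00661192
chardonnay: (26/151) × (16/26) × (8/26) × (20/26) ≈ 0.0250794
P(riesling | x) = 0.00661192 / 0.03169132 ≈ 0.209

0.209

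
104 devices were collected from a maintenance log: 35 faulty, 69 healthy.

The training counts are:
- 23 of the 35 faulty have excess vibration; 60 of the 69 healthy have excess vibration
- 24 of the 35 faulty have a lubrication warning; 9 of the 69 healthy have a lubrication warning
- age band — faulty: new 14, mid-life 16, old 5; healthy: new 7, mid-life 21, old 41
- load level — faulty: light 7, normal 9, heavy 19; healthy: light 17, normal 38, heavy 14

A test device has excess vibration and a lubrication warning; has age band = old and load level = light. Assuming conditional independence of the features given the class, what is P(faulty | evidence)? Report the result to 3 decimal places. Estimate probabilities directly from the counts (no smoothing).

faulty: (35/104) × (23/35) × (24/35) × (5/35) × (7/35) ≈ 0.00433281
healthy: (69/104) × (60/69) × (9/69) × (41/69) × (17/69) ≈ 0.0110166
P(faulty | x) = 0.00433281 / 0.01534941 ≈ 0.282

0.282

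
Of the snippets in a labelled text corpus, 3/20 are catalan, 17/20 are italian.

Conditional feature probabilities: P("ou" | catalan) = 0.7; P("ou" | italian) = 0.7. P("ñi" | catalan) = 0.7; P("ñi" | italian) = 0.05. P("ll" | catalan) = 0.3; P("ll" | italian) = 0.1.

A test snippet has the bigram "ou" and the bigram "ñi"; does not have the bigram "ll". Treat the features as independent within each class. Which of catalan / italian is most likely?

catalan: 0.15 × 0.7 × 0.7 × (1−0.3) = 0.05145
italian: 0.85 × 0.7 × 0.05 × (1−0.1) = 0.026775
Highest score → catalan.

catalan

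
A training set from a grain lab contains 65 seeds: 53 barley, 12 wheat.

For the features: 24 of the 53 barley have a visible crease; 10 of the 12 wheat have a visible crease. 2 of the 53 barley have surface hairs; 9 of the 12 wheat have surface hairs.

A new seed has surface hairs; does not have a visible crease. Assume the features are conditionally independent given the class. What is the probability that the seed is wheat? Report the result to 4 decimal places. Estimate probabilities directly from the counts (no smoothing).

barley: (53/65) × (29/53) × (2/53) ≈ 0.016836
wheat: (12/65) × (2/12) × (9/12) ≈ 0.0230769
P(wheat | x) = 0.0230769 / 0.0399129 ≈ 0.5782

0.5782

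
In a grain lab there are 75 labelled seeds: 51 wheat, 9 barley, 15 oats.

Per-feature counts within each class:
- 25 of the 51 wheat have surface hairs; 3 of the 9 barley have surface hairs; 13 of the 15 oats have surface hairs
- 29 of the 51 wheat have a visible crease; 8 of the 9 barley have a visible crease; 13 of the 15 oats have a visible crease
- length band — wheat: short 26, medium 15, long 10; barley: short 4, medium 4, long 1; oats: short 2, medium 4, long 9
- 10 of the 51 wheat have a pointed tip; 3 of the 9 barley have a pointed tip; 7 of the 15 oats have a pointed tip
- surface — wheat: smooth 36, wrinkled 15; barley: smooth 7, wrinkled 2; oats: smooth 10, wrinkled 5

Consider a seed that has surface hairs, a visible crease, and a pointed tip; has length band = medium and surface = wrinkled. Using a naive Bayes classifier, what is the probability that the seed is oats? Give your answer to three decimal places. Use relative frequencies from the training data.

0.587

wheat: (51/75) × (25/51) × (29/51) × (15/51) × (10/51) × (15/51) ≈ 0.00321498
barley: (9/75) × (3/9) × (8/9) × (4/9) × (3/9) × (2/9) ≈ 0.00117055
oats: (15/75) × (13/15) × (13/15) × (4/15) × (7/15) × (5/15) ≈ 0.00623144
P(oats | x) = 0.00623144 / 0.01061697 ≈ 0.587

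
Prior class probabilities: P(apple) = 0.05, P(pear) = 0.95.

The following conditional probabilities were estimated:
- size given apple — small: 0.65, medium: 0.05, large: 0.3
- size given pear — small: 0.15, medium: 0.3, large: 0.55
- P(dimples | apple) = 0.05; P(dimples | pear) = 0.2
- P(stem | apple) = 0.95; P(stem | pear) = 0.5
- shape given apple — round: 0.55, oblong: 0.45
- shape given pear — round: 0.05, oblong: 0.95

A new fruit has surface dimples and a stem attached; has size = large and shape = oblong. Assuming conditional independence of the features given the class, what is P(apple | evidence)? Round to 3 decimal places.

0.006

apple: 0.05 × 0.3 × 0.05 × 0.95 × 0.45 = 0.000320625
pear: 0.95 × 0.55 × 0.2 × 0.5 × 0.95 = 0.0496375
P(apple | x) = 0.000320625 / 0.049958125 ≈ 0.006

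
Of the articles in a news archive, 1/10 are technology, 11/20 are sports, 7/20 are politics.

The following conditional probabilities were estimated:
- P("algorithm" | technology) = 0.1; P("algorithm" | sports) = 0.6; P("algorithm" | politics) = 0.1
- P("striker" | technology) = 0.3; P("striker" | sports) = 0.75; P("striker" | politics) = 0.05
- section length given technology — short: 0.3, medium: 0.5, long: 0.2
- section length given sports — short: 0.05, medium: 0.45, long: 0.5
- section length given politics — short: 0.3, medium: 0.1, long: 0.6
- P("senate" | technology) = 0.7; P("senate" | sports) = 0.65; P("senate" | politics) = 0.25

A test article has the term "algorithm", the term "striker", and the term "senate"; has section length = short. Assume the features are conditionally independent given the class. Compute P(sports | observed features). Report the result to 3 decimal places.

0.914

technology: 0.1 × 0.1 × 0.3 × 0.3 × 0.7 = 0.00063
sports: 0.55 × 0.6 × 0.75 × 0.05 × 0.65 = 0.00804375
politics: 0.35 × 0.1 × 0.05 × 0.3 × 0.25 = 0.00013125
P(sports | x) = 0.00804375 / 0.008805 ≈ 0.914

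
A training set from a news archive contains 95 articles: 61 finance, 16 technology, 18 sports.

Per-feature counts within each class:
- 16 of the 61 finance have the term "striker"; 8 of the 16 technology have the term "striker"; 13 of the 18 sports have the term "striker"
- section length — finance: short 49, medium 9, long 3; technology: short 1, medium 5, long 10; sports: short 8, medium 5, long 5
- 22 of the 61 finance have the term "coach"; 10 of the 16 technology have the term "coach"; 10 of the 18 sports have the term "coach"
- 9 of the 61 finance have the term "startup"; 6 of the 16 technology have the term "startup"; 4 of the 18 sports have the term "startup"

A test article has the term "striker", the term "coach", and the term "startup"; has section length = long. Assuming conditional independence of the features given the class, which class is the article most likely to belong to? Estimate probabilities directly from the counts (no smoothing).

technology

finance: (61/95) × (16/61) × (3/61) × (22/61) × (9/61) ≈ 0.000440751
technology: (16/95) × (8/16) × (10/16) × (10/16) × (6/16) ≈ 0.0123355
sports: (18/95) × (13/18) × (5/18) × (10/18) × (4/18) ≈ 0.0046928
Highest score → technology.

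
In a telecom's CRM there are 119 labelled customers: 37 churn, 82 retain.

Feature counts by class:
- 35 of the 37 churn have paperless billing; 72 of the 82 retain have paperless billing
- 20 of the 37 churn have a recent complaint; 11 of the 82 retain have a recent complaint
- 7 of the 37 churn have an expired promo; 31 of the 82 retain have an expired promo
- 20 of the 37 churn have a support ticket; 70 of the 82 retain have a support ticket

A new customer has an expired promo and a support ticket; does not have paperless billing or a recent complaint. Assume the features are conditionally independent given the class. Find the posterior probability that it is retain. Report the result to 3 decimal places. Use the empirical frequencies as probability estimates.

0.967

churn: (37/119) × (2/37) × (17/37) × (7/37) × (20/37) ≈ 0.000789687
retain: (82/119) × (10/82) × (71/82) × (31/82) × (70/82) ≈ 0.0234817
P(retain | x) = 0.0234817 / 0.024271387 ≈ 0.967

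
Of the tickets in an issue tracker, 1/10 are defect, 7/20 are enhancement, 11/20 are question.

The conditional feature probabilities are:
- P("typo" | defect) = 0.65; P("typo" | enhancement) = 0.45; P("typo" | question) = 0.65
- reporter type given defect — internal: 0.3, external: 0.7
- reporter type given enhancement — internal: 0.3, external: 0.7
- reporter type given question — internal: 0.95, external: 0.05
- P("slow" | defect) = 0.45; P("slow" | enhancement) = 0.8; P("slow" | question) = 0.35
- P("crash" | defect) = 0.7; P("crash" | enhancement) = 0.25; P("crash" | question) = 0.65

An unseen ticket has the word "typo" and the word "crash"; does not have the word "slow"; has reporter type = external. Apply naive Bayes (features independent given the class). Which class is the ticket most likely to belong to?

defect: 0.1 × 0.65 × 0.7 × (1−0.45) × 0.7 = 0.0175175
enhancement: 0.35 × 0.45 × 0.7 × (1−0.8) × 0.25 = 0.0055125
question: 0.55 × 0.65 × 0.05 × (1−0.35) × 0.65 = 0.0075521875
Highest score → defect.

defect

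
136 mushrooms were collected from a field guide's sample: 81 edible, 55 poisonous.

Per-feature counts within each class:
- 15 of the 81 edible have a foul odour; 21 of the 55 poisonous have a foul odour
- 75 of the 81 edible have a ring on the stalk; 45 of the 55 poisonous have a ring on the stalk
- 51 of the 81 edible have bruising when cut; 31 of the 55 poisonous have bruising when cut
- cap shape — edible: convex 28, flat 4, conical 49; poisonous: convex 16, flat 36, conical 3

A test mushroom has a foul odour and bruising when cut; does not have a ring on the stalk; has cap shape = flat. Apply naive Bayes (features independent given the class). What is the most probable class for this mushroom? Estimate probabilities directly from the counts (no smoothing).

poisonous

edible: (81/136) × (15/81) × (6/81) × (51/81) × (4/81) ≈ 0.000254026
poisonous: (55/136) × (21/55) × (10/55) × (31/55) × (36/55) ≈ 0.0103575
Highest score → poisonous.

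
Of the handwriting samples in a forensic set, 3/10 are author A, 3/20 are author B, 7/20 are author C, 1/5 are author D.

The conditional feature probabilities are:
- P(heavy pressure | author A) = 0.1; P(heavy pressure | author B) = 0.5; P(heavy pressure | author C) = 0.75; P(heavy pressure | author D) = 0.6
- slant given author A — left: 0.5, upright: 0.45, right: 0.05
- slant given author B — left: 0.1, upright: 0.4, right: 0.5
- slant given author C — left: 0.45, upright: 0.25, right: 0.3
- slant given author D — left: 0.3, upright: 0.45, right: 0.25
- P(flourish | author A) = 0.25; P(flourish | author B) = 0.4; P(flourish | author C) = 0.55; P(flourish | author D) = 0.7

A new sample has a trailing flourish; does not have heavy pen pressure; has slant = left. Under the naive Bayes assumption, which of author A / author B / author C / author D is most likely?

author A

author A: 0.3 × (1−0.1) × 0.5 × 0.25 = 0.03375
author B: 0.15 × (1−0.5) × 0.1 × 0.4 = 0.003
author C: 0.35 × (1−0.75) × 0.45 × 0.55 = 0.02165625
author D: 0.2 × (1−0.6) × 0.3 × 0.7 = 0.0168
Highest score → author A.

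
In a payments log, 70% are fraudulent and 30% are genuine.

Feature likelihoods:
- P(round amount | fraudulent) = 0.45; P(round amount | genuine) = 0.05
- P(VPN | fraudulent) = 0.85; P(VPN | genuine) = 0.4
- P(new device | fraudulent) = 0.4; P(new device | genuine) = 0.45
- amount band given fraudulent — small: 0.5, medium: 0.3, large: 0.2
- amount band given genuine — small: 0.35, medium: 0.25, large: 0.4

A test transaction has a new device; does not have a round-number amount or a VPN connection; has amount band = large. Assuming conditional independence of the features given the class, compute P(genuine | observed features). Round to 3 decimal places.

fraudulent: 0.7 × (1−0.45) × (1−0.85) × 0.4 × 0.2 = 0.00462
genuine: 0.3 × (1−0.05) × (1−0.4) × 0.45 × 0.4 = 0.03078
P(genuine | x) = 0.03078 / 0.0354 ≈ 0.869

0.869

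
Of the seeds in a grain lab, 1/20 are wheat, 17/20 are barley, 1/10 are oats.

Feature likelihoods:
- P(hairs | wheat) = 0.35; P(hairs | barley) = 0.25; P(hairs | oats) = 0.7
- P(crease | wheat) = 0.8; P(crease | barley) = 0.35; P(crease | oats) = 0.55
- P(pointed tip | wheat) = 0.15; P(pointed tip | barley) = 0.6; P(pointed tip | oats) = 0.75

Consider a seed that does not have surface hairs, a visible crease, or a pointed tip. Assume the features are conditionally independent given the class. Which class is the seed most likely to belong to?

barley

wheat: 0.05 × (1−0.35) × (1−0.8) × (1−0.15) = 0.005525
barley: 0.85 × (1−0.25) × (1−0.35) × (1−0.6) = 0.16575
oats: 0.1 × (1−0.7) × (1−0.55) × (1−0.75) = 0.003375
Highest score → barley.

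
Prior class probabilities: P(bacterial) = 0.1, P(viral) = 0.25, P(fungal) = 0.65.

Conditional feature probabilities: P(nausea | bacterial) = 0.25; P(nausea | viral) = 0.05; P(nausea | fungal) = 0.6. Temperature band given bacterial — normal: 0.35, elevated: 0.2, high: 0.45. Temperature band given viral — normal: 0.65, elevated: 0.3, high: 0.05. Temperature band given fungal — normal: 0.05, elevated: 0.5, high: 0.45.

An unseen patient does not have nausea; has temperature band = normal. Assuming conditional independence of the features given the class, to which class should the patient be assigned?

viral

bacterial: 0.1 × (1−0.25) × 0.35 = 0.02625
viral: 0.25 × (1−0.05) × 0.65 = 0.154375
fungal: 0.65 × (1−0.6) × 0.05 = 0.013
Highest score → viral.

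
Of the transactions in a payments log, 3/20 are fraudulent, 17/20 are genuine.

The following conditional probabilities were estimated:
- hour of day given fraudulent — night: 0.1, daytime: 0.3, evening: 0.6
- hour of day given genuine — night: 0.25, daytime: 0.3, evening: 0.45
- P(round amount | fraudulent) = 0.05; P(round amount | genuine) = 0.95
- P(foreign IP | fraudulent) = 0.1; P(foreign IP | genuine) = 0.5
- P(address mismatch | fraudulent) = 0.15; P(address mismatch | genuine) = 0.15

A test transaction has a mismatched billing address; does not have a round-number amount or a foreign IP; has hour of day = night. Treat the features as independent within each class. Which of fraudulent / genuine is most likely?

fraudulent: 0.15 × 0.1 × (1−0.05) × (1−0.1) × 0.15 = 0.00192375
genuine: 0.85 × 0.25 × (1−0.95) × (1−0.5) × 0.15 = 0.000796875
Highest score → fraudulent.

fraudulent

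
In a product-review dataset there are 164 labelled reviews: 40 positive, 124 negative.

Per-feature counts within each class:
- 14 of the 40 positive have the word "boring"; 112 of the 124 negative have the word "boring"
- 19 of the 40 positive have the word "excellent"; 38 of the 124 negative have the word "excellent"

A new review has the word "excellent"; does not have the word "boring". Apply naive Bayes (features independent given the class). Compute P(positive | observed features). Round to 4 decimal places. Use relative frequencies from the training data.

0.7706

positive: (40/164) × (26/40) × (19/40) ≈ 0.0753049
negative: (124/164) × (12/124) × (38/124) ≈ 0.0224233
P(positive | x) = 0.0753049 / 0.0977282 ≈ 0.7706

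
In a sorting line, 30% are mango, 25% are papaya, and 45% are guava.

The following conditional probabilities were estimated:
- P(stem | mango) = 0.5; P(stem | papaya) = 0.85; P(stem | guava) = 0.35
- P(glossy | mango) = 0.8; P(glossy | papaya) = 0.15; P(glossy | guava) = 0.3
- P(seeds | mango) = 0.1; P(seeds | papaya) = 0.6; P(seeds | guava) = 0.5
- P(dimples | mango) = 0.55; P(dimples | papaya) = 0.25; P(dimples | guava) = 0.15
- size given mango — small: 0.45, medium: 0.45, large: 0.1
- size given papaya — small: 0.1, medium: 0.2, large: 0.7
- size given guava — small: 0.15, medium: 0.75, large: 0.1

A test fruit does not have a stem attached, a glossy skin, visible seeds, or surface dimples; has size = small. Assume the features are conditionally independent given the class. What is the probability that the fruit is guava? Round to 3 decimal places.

0.670

mango: 0.3 × (1−0.5) × (1−0.8) × (1−0.1) × (1−0.55) × 0.45 = 0.0054675
papaya: 0.25 × (1−0.85) × (1−0.15) × (1−0.6) × (1−0.25) × 0.1 = 0.00095625
guava: 0.45 × (1−0.35) × (1−0.3) × (1−0.5) × (1−0.15) × 0.15 = 0.0130528125
P(guava | x) = 0.0130528125 / 0.0194765625 ≈ 0.670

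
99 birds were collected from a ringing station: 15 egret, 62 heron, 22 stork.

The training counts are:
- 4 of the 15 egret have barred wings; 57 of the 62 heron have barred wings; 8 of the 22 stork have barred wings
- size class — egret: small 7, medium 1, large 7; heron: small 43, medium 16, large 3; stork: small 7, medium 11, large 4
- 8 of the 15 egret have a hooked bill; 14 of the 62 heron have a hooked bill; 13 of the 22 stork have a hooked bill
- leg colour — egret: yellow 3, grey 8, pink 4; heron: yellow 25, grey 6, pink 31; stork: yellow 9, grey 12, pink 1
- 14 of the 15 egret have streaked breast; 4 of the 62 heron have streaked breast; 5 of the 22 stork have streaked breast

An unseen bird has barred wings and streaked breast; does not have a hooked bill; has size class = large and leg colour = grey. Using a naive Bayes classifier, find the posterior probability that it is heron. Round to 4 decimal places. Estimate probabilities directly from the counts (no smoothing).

0.0256

egret: (15/99) × (4/15) × (7/15) × (7/15) × (8/15) × (14/15) ≈ 0.00438
heron: (62/99) × (57/62) × (3/62) × (48/62) × (6/62) × (4/62) ≈ 0.000134662
stork: (22/99) × (8/22) × (4/22) × (9/22) × (12/22) × (5/22) ≈ 0.000745106
P(heron | x) = 0.000134662 / 0.005259768 ≈ 0.0256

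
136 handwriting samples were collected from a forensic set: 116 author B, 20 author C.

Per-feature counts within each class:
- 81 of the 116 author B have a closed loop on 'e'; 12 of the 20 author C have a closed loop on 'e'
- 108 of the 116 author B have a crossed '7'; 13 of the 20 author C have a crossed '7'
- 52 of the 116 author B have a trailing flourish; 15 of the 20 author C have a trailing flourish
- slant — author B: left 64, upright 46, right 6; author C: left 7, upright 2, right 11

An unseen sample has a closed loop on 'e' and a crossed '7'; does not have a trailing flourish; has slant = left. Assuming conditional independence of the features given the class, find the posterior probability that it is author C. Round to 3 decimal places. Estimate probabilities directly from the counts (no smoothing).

0.029

author B: (116/136) × (81/116) × (108/116) × (64/116) × (64/116) ≈ 0.168794
author C: (20/136) × (12/20) × (13/20) × (5/20) × (7/20) ≈ 0.00501838
P(author C | x) = 0.00501838 / 0.17381238 ≈ 0.029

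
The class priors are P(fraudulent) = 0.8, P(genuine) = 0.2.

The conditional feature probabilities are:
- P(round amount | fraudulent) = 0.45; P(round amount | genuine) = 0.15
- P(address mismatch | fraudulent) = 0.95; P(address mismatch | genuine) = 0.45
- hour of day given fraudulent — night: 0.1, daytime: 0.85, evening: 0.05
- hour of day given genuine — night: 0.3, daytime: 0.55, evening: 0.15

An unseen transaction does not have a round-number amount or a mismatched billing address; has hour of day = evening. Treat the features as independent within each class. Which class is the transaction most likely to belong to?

genuine

fraudulent: 0.8 × (1−0.45) × (1−0.95) × 0.05 = 0.0011
genuine: 0.2 × (1−0.15) × (1−0.45) × 0.15 = 0.014025
Highest score → genuine.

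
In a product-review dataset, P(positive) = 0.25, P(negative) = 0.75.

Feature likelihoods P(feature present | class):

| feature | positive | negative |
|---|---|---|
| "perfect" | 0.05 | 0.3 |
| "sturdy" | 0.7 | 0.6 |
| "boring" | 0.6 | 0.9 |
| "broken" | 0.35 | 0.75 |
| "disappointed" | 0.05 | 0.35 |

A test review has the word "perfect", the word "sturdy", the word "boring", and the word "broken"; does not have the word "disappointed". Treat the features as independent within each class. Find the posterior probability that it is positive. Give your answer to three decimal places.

positive: 0.25 × 0.05 × 0.7 × 0.6 × 0.35 × (1−0.05) = 0.001745625
negative: 0.75 × 0.3 × 0.6 × 0.9 × 0.75 × (1−0.35) = 0.05923125
P(positive | x) = 0.001745625 / 0.060976875 ≈ 0.029

0.029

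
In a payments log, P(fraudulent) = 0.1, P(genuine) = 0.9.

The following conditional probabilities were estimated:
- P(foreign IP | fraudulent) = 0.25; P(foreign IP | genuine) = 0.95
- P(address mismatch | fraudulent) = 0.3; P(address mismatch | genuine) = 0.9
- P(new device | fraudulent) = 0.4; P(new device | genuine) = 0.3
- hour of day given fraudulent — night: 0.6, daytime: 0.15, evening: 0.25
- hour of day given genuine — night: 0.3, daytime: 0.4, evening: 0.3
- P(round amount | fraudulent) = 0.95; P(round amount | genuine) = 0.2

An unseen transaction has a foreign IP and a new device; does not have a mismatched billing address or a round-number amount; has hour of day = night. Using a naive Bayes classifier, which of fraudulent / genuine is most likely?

genuine

fraudulent: 0.1 × 0.25 × (1−0.3) × 0.4 × 0.6 × (1−0.95) = 0.00021
genuine: 0.9 × 0.95 × (1−0.9) × 0.3 × 0.3 × (1−0.2) = 0.006156
Highest score → genuine.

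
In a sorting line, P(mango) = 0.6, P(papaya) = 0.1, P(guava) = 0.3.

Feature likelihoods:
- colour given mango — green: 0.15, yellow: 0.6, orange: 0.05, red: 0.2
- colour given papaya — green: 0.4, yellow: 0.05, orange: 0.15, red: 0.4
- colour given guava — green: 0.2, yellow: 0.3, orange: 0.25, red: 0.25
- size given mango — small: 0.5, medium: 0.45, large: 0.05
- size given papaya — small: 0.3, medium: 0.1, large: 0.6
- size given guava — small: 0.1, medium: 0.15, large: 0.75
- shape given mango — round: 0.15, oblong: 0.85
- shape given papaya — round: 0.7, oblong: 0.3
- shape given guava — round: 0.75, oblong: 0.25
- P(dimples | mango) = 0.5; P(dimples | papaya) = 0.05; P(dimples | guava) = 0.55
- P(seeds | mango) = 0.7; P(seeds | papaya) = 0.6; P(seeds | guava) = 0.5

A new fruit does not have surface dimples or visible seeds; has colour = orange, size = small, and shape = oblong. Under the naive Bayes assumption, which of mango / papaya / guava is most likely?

mango

mango: 0.6 × 0.05 × 0.5 × 0.85 × (1−0.5) × (1−0.7) = 0.0019125
papaya: 0.1 × 0.15 × 0.3 × 0.3 × (1−0.05) × (1−0.6) = 0.000513
guava: 0.3 × 0.25 × 0.1 × 0.25 × (1−0.55) × (1−0.5) = 0.000421875
Highest score → mango.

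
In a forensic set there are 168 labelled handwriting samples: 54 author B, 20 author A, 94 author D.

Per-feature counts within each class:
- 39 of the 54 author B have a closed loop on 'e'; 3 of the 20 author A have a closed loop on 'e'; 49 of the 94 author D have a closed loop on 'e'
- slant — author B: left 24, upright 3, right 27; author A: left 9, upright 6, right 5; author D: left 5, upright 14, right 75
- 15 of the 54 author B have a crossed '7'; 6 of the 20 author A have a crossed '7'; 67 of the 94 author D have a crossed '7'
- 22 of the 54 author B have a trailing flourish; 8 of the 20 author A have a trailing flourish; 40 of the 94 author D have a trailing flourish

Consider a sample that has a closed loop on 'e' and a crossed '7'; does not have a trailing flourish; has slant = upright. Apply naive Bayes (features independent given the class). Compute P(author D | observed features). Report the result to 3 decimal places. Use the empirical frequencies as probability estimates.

author B: (54/168) × (39/54) × (3/54) × (15/54) × (32/54) ≈ 0.00212293
author A: (20/168) × (3/20) × (6/20) × (6/20) × (12/20) ≈ 0.000964286
author D: (94/168) × (49/94) × (14/94) × (67/94) × (54/94) ≈ 0.0177869
P(author D | x) = 0.0177869 / 0.020874116 ≈ 0.852

0.852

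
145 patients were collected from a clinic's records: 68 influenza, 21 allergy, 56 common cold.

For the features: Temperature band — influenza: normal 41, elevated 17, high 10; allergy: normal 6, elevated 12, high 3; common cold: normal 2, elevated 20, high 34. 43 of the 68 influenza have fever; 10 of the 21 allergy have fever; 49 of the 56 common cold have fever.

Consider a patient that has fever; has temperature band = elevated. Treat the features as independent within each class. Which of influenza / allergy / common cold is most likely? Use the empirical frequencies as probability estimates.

common cold

influenza: (68/145) × (17/68) × (43/68) ≈ 0.0741379
allergy: (21/145) × (12/21) × (10/21) ≈ 0.0394089
common cold: (56/145) × (20/56) × (49/56) ≈ 0.12069
Highest score → common cold.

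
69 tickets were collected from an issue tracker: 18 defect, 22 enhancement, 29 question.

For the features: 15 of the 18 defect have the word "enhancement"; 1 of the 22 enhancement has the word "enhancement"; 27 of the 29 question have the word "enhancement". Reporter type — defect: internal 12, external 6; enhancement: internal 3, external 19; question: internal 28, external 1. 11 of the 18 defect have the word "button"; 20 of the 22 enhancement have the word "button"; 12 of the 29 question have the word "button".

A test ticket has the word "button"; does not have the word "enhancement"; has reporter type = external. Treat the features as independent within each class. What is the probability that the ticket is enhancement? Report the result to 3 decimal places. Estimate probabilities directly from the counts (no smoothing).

0.963

defect: (18/69) × (3/18) × (6/18) × (11/18) ≈ 0.00885668
enhancement: (22/69) × (21/22) × (19/22) × (20/22) ≈ 0.238951
question: (29/69) × (2/29) × (1/29) × (12/29) ≈ 0.000413586
P(enhancement | x) = 0.238951 / 0.248221266 ≈ 0.963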